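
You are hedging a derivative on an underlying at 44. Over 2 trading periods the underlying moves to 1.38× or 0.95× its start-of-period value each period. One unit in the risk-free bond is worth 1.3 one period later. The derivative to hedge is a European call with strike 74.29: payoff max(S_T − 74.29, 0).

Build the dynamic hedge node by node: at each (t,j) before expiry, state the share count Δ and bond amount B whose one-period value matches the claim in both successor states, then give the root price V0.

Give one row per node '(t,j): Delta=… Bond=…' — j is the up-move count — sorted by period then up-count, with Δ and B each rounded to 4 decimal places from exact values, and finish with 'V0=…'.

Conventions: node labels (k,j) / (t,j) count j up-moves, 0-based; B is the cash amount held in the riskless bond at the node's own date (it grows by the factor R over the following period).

(0,0): Delta=0.3145 Bond=-10.1124
(1,0): Delta=0.0000 Bond=0.0000
(1,1): Delta=0.3640 Bond=-16.1510
V0=3.7256

Since d<R<u, set p* = (R−d)/(u−d) = 0.8140; price each node as the discounted p*-expectation of its children.
Terminal payoffs: V(2,0)=0.0000, V(2,1)=0.0000, V(2,2)=9.5036
(1,0): S=41.8000. Δ = (V_up−V_dn)/(S_up−S_dn) = (0.0000−0.0000)/(57.6840−39.7100) = 0.0000. V = [p*·0.0000 + (1−p*)·0.0000]/1.3 = 0.0000. B = V − Δ·S = 0.0000.
(1,1): S=60.7200. Δ = (V_up−V_dn)/(S_up−S_dn) = (9.5036−0.0000)/(83.7936−57.6840) = 0.3640. V = [p*·9.5036 + (1−p*)·0.0000]/1.3 = 5.9504. B = V − Δ·S = -16.1510.
(0,0): S=44.0000. Δ = (V_up−V_dn)/(S_up−S_dn) = (5.9504−0.0000)/(60.7200−41.8000) = 0.3145. V = [p*·5.9504 + (1−p*)·0.0000]/1.3 = 3.7256. B = V − Δ·S = -10.1124.
Sanity check at the root: Δ(0,0)·S0 + B(0,0) reproduces V0 = 3.7256.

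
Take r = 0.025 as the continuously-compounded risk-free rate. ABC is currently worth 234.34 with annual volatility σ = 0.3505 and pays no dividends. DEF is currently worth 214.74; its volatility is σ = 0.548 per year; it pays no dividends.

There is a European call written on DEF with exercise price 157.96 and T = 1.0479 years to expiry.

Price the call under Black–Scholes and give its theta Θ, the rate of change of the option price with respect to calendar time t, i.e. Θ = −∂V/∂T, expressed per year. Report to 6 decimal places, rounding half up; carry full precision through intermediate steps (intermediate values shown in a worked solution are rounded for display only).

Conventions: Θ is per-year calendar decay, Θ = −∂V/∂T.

price = 77.867388
Θ = -18.039654

σ√T = 0.548·√1.0479 = 0.560971
d₁ = (ln(S/K) + (r+σ²/2)T) / (σ√T) = (ln(214.74/157.96) + (0.025+0.548²/2)·1.0479) / 0.560971 = (0.307086 + 0.183542) / 0.560971 = 0.874605
d₂ = d₁ − σ√T = 0.874605 − 0.560971 = 0.313634
e^{−rT} = 0.974143
N(d₁) = 0.809105,  N(d₂) = 0.623100
Call price V = S·N(d₁) − K·e^{−rT}·N(d₂) = 173.747311 − 95.879923 = 77.867388
φ(d₁) = (1/√(2π))·e^{−d₁²/2} = 0.272149
Θ = −S·φ(d₁)·σ/(2√T) − r·K·e^{−rT}·N(d₂) = −15.642656 − 2.396998 = -18.039654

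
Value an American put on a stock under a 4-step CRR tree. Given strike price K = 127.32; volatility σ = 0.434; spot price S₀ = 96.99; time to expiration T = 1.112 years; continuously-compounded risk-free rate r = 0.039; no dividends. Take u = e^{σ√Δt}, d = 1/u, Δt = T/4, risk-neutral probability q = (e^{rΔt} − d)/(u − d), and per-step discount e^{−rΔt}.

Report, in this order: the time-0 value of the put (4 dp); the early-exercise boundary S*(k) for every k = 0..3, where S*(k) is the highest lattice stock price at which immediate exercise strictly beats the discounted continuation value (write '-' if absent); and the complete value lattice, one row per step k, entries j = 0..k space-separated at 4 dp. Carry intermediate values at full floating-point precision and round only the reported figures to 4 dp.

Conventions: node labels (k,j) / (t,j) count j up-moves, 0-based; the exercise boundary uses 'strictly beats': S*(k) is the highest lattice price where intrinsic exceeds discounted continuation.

Δt=0.27800, u=1.25713, d=0.79546, q=0.46665, disc=e^(-rΔt)=0.98922
k=4 terminal: V=max(K-S,0) → 88.4863 65.9483 30.3300 0.0000 0.0000
k=3: j=0 S=48.8190 intr=78.5010 cont=77.1281 V=78.5010[EX]; j=1 S=77.1521 intr=50.1679 cont=48.7950 V=50.1679[EX]; j=2 S=121.9288 intr=5.3912 cont=16.0020 V=16.0020[hold]; j=3 S=192.6927 intr=0.0000 cont=0.0000 V=0.0000[hold]  S*(3)=77.1521
k=2: j=0 S=61.3717 intr=65.9483 cont=64.5754 V=65.9483[EX]; j=1 S=96.9900 intr=30.3300 cont=33.8552 V=33.8552[hold]; j=2 S=153.2801 intr=0.0000 cont=8.4426 V=8.4426[hold]  S*(2)=61.3717
k=1: j=0 S=77.1521 intr=50.1679 cont=50.4223 V=50.4223[hold]; j=1 S=121.9288 intr=5.3912 cont=21.7591 V=21.7591[hold]  S*(1)=-
k=0: j=0 S=96.9900 intr=30.3300 cont=36.6470 V=36.6470[hold]  S*(0)=-

price = 36.6470
boundary = - - 61.3717 77.1521
tree:
36.6470
50.4223 21.7591
65.9483 33.8552 8.4426
78.5010 50.1679 16.0020 0.0000
88.4863 65.9483 30.3300 0.0000 0.0000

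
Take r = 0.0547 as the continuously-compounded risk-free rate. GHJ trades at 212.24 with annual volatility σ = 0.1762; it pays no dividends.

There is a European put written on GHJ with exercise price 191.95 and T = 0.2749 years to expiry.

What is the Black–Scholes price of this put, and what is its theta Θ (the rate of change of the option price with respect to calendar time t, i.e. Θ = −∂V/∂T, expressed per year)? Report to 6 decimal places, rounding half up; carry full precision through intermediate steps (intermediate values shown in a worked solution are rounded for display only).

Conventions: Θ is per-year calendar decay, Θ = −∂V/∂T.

σ√T = 0.1762·√0.2749 = 0.092383
d₁ = (ln(S/K) + (r+σ²/2)T) / (σ√T) = (ln(212.24/191.95) + (0.0547+0.1762²/2)·0.2749) / 0.092383 = (0.100483 + 0.019304) / 0.092383 = 1.296633
d₂ = d₁ − σ√T = 1.296633 − 0.092383 = 1.204249
e^{−rT} = 0.985075
N(−d₁) = 0.097379,  N(−d₂) = 0.114247
Put price V = K·e^{−rT}·N(−d₂) − S·N(−d₁) = 21.602344 − 20.667677 = 0.934667
φ(d₁) = (1/√(2π))·e^{−d₁²/2} = 0.172119
Θ = −S·φ(d₁)·σ/(2√T) + r·K·e^{−rT}·N(−d₂) = −6.138266 + 1.181648 = -4.956617

price = 0.934667
Θ = -4.956617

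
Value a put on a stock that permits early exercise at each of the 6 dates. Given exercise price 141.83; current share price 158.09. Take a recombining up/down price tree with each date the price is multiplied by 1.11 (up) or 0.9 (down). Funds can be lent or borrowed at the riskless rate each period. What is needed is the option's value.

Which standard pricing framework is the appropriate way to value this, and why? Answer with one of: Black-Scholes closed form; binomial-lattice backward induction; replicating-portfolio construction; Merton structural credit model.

framework: binomial-lattice backward induction

Key observation: the defining feature is the embedded early-exercise option across 6 discrete dates on the spot-158.09 tree; pricing the strike-141.83 put means working backward with an exercise test at every node.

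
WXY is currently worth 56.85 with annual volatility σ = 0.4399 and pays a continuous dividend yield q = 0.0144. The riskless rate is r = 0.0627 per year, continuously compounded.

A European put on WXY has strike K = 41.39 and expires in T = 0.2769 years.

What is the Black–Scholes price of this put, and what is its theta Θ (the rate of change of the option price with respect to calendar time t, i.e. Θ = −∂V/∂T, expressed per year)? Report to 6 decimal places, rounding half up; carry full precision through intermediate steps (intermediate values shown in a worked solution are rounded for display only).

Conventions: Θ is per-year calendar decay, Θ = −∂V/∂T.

price = 0.380346
Θ = -2.672967

σ√T = 0.4399·√0.2769 = 0.231481
d₁ = (ln(S/K) + (r−q+σ²/2)T) / (σ√T) = (ln(56.85/41.39) + (0.0627−0.0144+0.4399²/2)·0.2769) / 0.231481 = (0.317377 + 0.040166) / 0.231481 = 1.544588
d₂ = d₁ − σ√T = 1.544588 − 0.231481 = 1.313107
e^{−rT} = 0.982788
e^{−qT} = 0.996021
N(−d₁) = 0.061223,  N(−d₂) = 0.094573
Put price V = K·e^{−rT}·N(−d₂) − S·e^{−qT}·N(−d₁) = 3.847019 − 3.466673 = 0.380346
φ(d₁) = (1/√(2π))·e^{−d₁²/2} = 0.121018
Θ = −S·e^{−qT}·φ(d₁)·σ/(2√T) − q·S·e^{−qT}·N(−d₁) + r·K·e^{−rT}·N(−d₂) = −2.864255 − 0.049920 + 0.241208 = -2.672967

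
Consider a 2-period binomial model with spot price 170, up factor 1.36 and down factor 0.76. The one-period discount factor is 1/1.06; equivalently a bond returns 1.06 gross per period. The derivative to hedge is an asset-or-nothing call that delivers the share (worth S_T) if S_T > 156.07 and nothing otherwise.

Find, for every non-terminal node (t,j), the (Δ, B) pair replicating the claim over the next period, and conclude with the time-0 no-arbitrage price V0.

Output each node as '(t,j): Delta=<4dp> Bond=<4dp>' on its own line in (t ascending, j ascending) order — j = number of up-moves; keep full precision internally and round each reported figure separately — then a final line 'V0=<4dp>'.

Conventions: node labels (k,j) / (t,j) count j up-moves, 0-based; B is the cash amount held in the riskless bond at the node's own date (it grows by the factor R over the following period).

Risk-neutral probability p* = (R−d)/(u−d) = (1.06−0.76)/(1.36−0.76) = 0.5000.
At maturity the claim pays: V(2,0)=0.0000, V(2,1)=175.7120, V(2,2)=314.4320
(1,0): S=129.2000. Δ = (V_up−V_dn)/(S_up−S_dn) = (175.7120−0.0000)/(175.7120−98.1920) = 2.2667. V = [p*·175.7120 + (1−p*)·0.0000]/1.06 = 82.8830. B = V − Δ·S = -209.9703.
(1,1): S=231.2000. Δ = (V_up−V_dn)/(S_up−S_dn) = (314.4320−175.7120)/(314.4320−175.7120) = 1.0000. V = [p*·314.4320 + (1−p*)·175.7120]/1.06 = 231.2000. B = V − Δ·S = 0.0000.
(0,0): S=170.0000. Δ = (V_up−V_dn)/(S_up−S_dn) = (231.2000−82.8830)/(231.2000−129.2000) = 1.4541. V = [p*·231.2000 + (1−p*)·82.8830]/1.06 = 148.1524. B = V − Δ·S = -99.0426.
Verification: the root portfolio costs Δ(0,0)·S0 + B(0,0) = 148.1524, matching V0.

(0,0): Delta=1.4541 Bond=-99.0426
(1,0): Delta=2.2667 Bond=-209.9703
(1,1): Delta=1.0000 Bond=0.0000
V0=148.1524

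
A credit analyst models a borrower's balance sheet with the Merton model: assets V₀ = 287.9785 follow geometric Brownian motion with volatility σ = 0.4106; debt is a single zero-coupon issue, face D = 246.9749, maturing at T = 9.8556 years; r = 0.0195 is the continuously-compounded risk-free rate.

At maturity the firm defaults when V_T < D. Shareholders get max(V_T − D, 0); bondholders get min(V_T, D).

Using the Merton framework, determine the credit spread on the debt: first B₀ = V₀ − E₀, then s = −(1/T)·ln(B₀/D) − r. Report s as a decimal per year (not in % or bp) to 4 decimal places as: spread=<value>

Apply the equity-as-call identities (strike 246.9749, horizon 9.8556 years):
d₁ = [ln(V₀/D) + (r + σ²/2)T] / (σ√T)
   = [ln(287.9785/246.9749) + (0.0195 + 0.5·0.4106²)·9.8556] / (0.4106·√9.8556)
   = [0.153599 + 1.022974] / 1.289022 = 0.912764
d₂ = d₁ − σ√T = 0.912764 − 1.289022 = -0.376259
N(d₁) = 0.819317,  N(d₂) = 0.353362,  e^(−rT) = 0.825155
E₀ = V₀·N(d₁) − D·e^(−rT)·N(d₂)
   = 287.9785·0.819317 − 246.9749·0.825155·0.353362 = 163.932966
B₀ = V₀ − E₀ = 287.9785 − 163.932966 = 124.045534
spread = −(1/T)·ln(B₀/D) − r = −(1/9.8556)·ln(124.045534/246.9749) − 0.0195 = 0.05037276

spread=0.0504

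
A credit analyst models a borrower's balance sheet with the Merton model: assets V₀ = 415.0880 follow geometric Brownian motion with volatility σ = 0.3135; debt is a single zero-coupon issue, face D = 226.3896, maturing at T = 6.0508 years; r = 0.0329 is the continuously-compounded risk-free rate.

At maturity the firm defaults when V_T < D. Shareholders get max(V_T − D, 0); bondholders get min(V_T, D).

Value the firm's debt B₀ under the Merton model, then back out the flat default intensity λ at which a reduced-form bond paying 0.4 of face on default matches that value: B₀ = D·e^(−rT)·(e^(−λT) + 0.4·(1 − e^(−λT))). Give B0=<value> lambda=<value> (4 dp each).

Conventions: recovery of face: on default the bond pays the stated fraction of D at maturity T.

B0=169.9113 lambda=0.0250

Work the structural quantities from V₀ = 415.0880 against face 226.3896:
d₁ = [ln(V₀/D) + (r + σ²/2)T] / (σ√T)
   = [ln(415.0880/226.3896) + (0.0329 + 0.5·0.3135²)·6.0508] / (0.3135·√6.0508)
   = [0.606233 + 0.496414] / 0.771159 = 1.429858
d₂ = d₁ − σ√T = 1.429858 − 0.771159 = 0.658699
N(d₁) = 0.923621,  N(d₂) = 0.744955,  e^(−rT) = 0.819491
E₀ = V₀·N(d₁) − D·e^(−rT)·N(d₂)
   = 415.0880·0.923621 − 226.3896·0.819491·0.744955 = 245.176670
B₀ = V₀ − E₀ = 415.0880 − 245.176670 = 169.911330
e^(−λT) = (B₀·e^(rT)/D − 0.4)/(1 − 0.4) = (169.9113·1.220269/226.3896 − 0.4)/0.6 = 0.85973951
λ = −ln(0.85973951)/6.0508 = 0.024976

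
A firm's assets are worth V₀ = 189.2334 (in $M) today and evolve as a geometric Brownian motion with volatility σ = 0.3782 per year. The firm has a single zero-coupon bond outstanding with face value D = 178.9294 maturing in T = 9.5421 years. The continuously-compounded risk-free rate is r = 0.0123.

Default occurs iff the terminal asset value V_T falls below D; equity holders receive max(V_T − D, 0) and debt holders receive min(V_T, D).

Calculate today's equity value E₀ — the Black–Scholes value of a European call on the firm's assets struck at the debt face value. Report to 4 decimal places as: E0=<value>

Apply the equity-as-call identities (strike 178.9294, horizon 9.5421 years):
d₁ = [ln(V₀/D) + (r + σ²/2)T] / (σ√T)
   = [ln(189.2334/178.9294) + (0.0123 + 0.5·0.3782²)·9.5421] / (0.3782·√9.5421)
   = [0.055990 + 0.799796] / 1.168271 = 0.732524
d₂ = d₁ − σ√T = 0.732524 − 1.168271 = -0.435747
N(d₁) = 0.768075,  N(d₂) = 0.331510,  e^(−rT) = 0.889258
E₀ = V₀·N(d₁) − D·e^(−rT)·N(d₂)
   = 189.2334·0.768075 − 178.9294·0.889258·0.331510 = 92.597502

E0=92.5975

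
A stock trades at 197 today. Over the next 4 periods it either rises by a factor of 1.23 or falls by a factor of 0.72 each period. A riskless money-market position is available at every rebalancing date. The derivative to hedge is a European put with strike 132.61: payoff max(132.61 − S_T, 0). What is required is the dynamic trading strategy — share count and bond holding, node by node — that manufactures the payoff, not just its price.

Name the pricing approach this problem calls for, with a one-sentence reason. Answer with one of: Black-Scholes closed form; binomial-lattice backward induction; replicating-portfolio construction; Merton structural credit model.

framework: replicating-portfolio construction

Key observation: a price alone would not answer the question — the per-node share/bond construction on the spot-197, 1.23/0.72 tree is required, and only the replicating-portfolio method yields it.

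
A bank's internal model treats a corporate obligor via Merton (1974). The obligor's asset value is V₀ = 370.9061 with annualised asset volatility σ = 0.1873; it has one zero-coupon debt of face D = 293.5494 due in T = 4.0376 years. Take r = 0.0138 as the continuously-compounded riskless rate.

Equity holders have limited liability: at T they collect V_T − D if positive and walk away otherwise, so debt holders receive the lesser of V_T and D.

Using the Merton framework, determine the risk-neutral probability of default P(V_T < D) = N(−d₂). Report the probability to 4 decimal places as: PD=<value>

PD=0.2805

Work the structural quantities from V₀ = 370.9061 against face 293.5494:
d₁ = [ln(V₀/D) + (r + σ²/2)T] / (σ√T)
   = [ln(370.9061/293.5494) + (0.0138 + 0.5·0.1873²)·4.0376] / (0.1873·√4.0376)
   = [0.233903 + 0.126541] / 0.376357 = 0.957720
d₂ = d₁ − σ√T = 0.957720 − 0.376357 = 0.581363
risk-neutral PD = N(−d₂) = N(-0.581363) = 0.280498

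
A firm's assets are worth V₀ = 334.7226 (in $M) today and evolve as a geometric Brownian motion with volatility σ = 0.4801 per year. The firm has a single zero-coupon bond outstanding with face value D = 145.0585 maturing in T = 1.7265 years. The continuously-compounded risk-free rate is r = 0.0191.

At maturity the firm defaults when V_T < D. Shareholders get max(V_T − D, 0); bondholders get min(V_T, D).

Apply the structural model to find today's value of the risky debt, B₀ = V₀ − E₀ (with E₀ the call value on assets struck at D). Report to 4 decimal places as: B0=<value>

B0=135.2697

Work the structural quantities from V₀ = 334.7226 against face 145.0585:
d₁ = [ln(V₀/D) + (r + σ²/2)T] / (σ√T)
   = [ln(334.7226/145.0585) + (0.0191 + 0.5·0.4801²)·1.7265] / (0.4801·√1.7265)
   = [0.836165 + 0.231952] / 0.630834 = 1.693182
d₂ = d₁ − σ√T = 1.693182 − 0.630834 = 1.062349
N(d₁) = 0.954790,  N(d₂) = 0.855961,  e^(−rT) = 0.967562
E₀ = V₀·N(d₁) − D·e^(−rT)·N(d₂)
   = 334.7226·0.954790 − 145.0585·0.967562·0.855961 = 199.452901
B₀ = V₀ − E₀ = 334.7226 − 199.452901 = 135.269699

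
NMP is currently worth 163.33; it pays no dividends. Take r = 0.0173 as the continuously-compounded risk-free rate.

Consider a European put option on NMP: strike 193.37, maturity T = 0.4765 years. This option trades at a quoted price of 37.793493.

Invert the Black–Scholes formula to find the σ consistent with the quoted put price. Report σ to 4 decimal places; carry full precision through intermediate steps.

sigma = 0.4217

At σ = 0.4217 the Black–Scholes value reproduces the quote:
σ√T = 0.4217·√0.4765 = 0.291095
d₁ = (ln(S/K) + (r+σ²/2)T) / (σ√T) = (ln(163.33/193.37) + (0.0173+0.4217²/2)·0.4765) / 0.291095 = (-0.168833 + 0.050612) / 0.291095 = -0.406125
d₂ = d₁ − σ√T = -0.406125 − 0.291095 = -0.697220
e^{−rT} = 0.991790
N(−d₁) = 0.657675,  N(−d₂) = 0.757168
V = K·e^{−rT}·N(−d₂) − S·N(−d₁) = 145.211501 − 107.418008 = 37.793493 (the quoted price), and the Black–Scholes price is strictly increasing in σ, so σ is unique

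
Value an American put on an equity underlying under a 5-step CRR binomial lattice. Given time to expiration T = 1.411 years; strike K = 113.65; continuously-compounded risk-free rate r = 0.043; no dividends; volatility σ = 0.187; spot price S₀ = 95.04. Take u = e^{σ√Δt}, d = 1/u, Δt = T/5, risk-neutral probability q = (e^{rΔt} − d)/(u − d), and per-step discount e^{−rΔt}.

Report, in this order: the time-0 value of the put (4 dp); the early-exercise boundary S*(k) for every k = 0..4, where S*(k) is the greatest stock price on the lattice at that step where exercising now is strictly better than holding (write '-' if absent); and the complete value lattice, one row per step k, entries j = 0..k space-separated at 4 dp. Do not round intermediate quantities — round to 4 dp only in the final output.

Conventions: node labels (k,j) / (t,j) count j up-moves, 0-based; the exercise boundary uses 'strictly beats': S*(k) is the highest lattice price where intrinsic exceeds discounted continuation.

price = 18.7914
boundary = - 86.0526 95.0400 86.0526 95.0400
tree:
18.7914
27.5974 11.6122
35.7349 18.6100 5.8317
43.1029 27.5974 10.6287 1.8206
49.7741 35.7349 18.6100 3.9762 0.0000
55.8145 43.1029 27.5974 8.6840 0.0000 0.0000

Δt=0.28220, u=1.10444, d=0.90544, q=0.53653, disc=e^(-rΔt)=0.98794
k=5 terminal: V=max(K-S,0) → 55.8145 43.1029 27.5974 8.6840 0.0000 0.0000
k=4: j=0 S=63.8759 intr=49.7741 cont=48.4034 V=49.7741[EX]; j=1 S=77.9151 intr=35.7349 cont=34.3641 V=35.7349[EX]; j=2 S=95.0400 intr=18.6100 cont=17.2392 V=18.6100[EX]; j=3 S=115.9288 intr=0.0000 cont=3.9762 V=3.9762[hold]; j=4 S=141.4087 intr=0.0000 cont=0.0000 V=0.0000[hold]  S*(4)=95.0400
k=3: j=0 S=70.5471 intr=43.1029 cont=41.7321 V=43.1029[EX]; j=1 S=86.0526 intr=27.5974 cont=26.2266 V=27.5974[EX]; j=2 S=104.9660 intr=8.6840 cont=10.6287 V=10.6287[hold]; j=3 S=128.0365 intr=0.0000 cont=1.8206 V=1.8206[hold]  S*(3)=86.0526
k=2: j=0 S=77.9151 intr=35.7349 cont=34.3641 V=35.7349[EX]; j=1 S=95.0400 intr=18.6100 cont=18.2701 V=18.6100[EX]; j=2 S=115.9288 intr=0.0000 cont=5.8317 V=5.8317[hold]  S*(2)=95.0400
k=1: j=0 S=86.0526 intr=27.5974 cont=26.2266 V=27.5974[EX]; j=1 S=104.9660 intr=8.6840 cont=11.6122 V=11.6122[hold]  S*(1)=86.0526
k=0: j=0 S=95.0400 intr=18.6100 cont=18.7914 V=18.7914[hold]  S*(0)=-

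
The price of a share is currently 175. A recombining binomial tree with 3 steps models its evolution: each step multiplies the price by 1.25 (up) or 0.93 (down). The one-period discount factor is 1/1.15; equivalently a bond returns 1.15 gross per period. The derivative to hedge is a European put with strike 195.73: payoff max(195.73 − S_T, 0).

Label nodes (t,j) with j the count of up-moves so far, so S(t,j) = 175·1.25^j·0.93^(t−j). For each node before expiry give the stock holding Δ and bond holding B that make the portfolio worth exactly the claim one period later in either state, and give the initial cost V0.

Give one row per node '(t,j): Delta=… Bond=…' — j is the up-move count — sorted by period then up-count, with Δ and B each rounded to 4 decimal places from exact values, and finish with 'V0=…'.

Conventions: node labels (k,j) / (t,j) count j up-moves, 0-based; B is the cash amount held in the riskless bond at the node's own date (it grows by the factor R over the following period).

(0,0): Delta=-0.1018 Bond=19.7780
(1,0): Delta=-0.3277 Bond=59.5166
(1,1): Delta=-0.0254 Bond=6.0303
(2,0): Delta=-1.0000 Bond=170.2000
(2,1): Delta=-0.1004 Bond=22.1913
(2,2): Delta=0.0000 Bond=0.0000
V0=1.9682

Arbitrage-free pricing uses the up-move probability p* = (R−d)/(u−d) = 0.6875, discounting each step at R = 1.15.
Payoffs at expiry: V(3,0)=54.9675, V(3,1)=6.5331, V(3,2)=0.0000, V(3,3)=0.0000
(2,0): S=151.3575. Δ = (V_up−V_dn)/(S_up−S_dn) = (6.5331−54.9675)/(189.1969−140.7625) = -1.0000. V = [p*·6.5331 + (1−p*)·54.9675]/1.15 = 18.8425. B = V − Δ·S = 170.2000.
(2,1): S=203.4375. Δ = (V_up−V_dn)/(S_up−S_dn) = (0.0000−6.5331)/(254.2969−189.1969) = -0.1004. V = [p*·0.0000 + (1−p*)·6.5331]/1.15 = 1.7753. B = V − Δ·S = 22.1913.
(2,2): S=273.4375. Δ = (V_up−V_dn)/(S_up−S_dn) = (0.0000−0.0000)/(341.7969−254.2969) = 0.0000. V = [p*·0.0000 + (1−p*)·0.0000]/1.15 = 0.0000. B = V − Δ·S = 0.0000.
(1,0): S=162.7500. Δ = (V_up−V_dn)/(S_up−S_dn) = (1.7753−18.8425)/(203.4375−151.3575) = -0.3277. V = [p*·1.7753 + (1−p*)·18.8425]/1.15 = 6.1816. B = V − Δ·S = 59.5166.
(1,1): S=218.7500. Δ = (V_up−V_dn)/(S_up−S_dn) = (0.0000−1.7753)/(273.4375−203.4375) = -0.0254. V = [p*·0.0000 + (1−p*)·1.7753]/1.15 = 0.4824. B = V − Δ·S = 6.0303.
(0,0): S=175.0000. Δ = (V_up−V_dn)/(S_up−S_dn) = (0.4824−6.1816)/(218.7500−162.7500) = -0.1018. V = [p*·0.4824 + (1−p*)·6.1816]/1.15 = 1.9682. B = V − Δ·S = 19.7780.
Sanity check at the root: Δ(0,0)·S0 + B(0,0) reproduces V0 = 1.9682.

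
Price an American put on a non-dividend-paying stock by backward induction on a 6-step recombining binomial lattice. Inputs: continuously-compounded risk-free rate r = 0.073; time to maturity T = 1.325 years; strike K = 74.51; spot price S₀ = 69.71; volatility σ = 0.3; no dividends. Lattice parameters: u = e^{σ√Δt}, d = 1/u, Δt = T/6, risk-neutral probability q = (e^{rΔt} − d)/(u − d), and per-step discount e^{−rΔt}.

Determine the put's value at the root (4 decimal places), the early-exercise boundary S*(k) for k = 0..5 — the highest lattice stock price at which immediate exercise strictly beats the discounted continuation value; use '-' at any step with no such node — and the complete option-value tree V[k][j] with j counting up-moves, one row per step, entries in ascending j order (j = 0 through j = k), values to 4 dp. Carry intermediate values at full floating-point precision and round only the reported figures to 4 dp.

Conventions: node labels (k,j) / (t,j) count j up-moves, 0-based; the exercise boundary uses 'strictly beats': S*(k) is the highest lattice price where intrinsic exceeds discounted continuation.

price = 9.7123
boundary = - - 52.5827 45.6684 52.5827 60.5437
tree:
9.7123
14.8605 5.3052
21.9273 8.8586 2.2197
28.8416 14.2781 4.1767 0.4987
34.8466 21.9273 7.7252 1.0608 0.0000
40.0620 28.8416 13.9663 2.2565 0.0000 0.0000
44.5917 34.8466 21.9273 4.8000 0.0000 0.0000 0.0000

Δt=0.22083  u=1.15140  d=0.86851  q=0.52226  discount=0.98401
step 6 (expiry): payoffs max(K−S,0) = 44.5917 34.8466 21.9273 4.8000 0.0000 0.0000 0.0000
step 5: (k=5,j=0): S=34.4480, K−S=40.0620, hold=38.8705 ⇒ V=40.0620 exercise | (k=5,j=1): S=45.6684, K−S=28.8416, hold=27.6500 ⇒ V=28.8416 exercise | (k=5,j=2): S=60.5437, K−S=13.9663, hold=12.7748 ⇒ V=13.9663 exercise | (k=5,j=3): S=80.2641, K−S=0.0000, hold=2.2565 ⇒ V=2.2565 continue | (k=5,j=4): S=106.4079, K−S=0.0000, hold=0.0000 ⇒ V=0.0000 continue | (k=5,j=5): S=141.0673, K−S=0.0000, hold=0.0000 ⇒ V=0.0000 continue  boundary S*=60.5437
step 4: (k=4,j=0): S=39.6634, K−S=34.8466, hold=33.6551 ⇒ V=34.8466 exercise | (k=4,j=1): S=52.5827, K−S=21.9273, hold=20.7358 ⇒ V=21.9273 exercise | (k=4,j=2): S=69.7100, K−S=4.8000, hold=7.7252 ⇒ V=7.7252 continue | (k=4,j=3): S=92.4161, K−S=0.0000, hold=1.0608 ⇒ V=1.0608 continue | (k=4,j=4): S=122.5181, K−S=0.0000, hold=0.0000 ⇒ V=0.0000 continue  boundary S*=52.5827
step 3: (k=3,j=0): S=45.6684, K−S=28.8416, hold=27.6500 ⇒ V=28.8416 exercise | (k=3,j=1): S=60.5437, K−S=13.9663, hold=14.2781 ⇒ V=14.2781 continue | (k=3,j=2): S=80.2641, K−S=0.0000, hold=4.1767 ⇒ V=4.1767 continue | (k=3,j=3): S=106.4079, K−S=0.0000, hold=0.4987 ⇒ V=0.4987 continue  boundary S*=45.6684
step 2: (k=2,j=0): S=52.5827, K−S=21.9273, hold=20.8960 ⇒ V=21.9273 exercise | (k=2,j=1): S=69.7100, K−S=4.8000, hold=8.8586 ⇒ V=8.8586 continue | (k=2,j=2): S=92.4161, K−S=0.0000, hold=2.2197 ⇒ V=2.2197 continue  boundary S*=52.5827
step 1: (k=1,j=0): S=60.5437, K−S=13.9663, hold=14.8605 ⇒ V=14.8605 continue | (k=1,j=1): S=80.2641, K−S=0.0000, hold=5.3052 ⇒ V=5.3052 continue  boundary S*=-
step 0: (k=0,j=0): S=69.7100, K−S=4.8000, hold=9.7123 ⇒ V=9.7123 continue  boundary S*=-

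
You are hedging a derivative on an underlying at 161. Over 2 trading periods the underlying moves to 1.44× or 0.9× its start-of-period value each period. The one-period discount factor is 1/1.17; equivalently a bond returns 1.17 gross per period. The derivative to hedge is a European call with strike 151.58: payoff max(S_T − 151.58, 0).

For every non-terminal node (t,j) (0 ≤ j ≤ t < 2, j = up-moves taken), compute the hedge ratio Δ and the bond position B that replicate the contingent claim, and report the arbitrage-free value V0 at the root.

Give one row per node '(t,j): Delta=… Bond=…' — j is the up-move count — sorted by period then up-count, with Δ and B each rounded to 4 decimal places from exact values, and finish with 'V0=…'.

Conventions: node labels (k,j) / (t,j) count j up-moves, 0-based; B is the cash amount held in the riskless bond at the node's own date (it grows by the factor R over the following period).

Arbitrage-free pricing uses the up-move probability p* = (R−d)/(u−d) = 0.5000, discounting each step at R = 1.17.
Payoffs at expiry: V(2,0)=0.0000, V(2,1)=57.0760, V(2,2)=182.2696
(1,0): S=144.9000. Δ = (V_up−V_dn)/(S_up−S_dn) = (57.0760−0.0000)/(208.6560−130.4100) = 0.7294. V = [p*·57.0760 + (1−p*)·0.0000]/1.17 = 24.3915. B = V − Δ·S = -81.3048.
(1,1): S=231.8400. Δ = (V_up−V_dn)/(S_up−S_dn) = (182.2696−57.0760)/(333.8496−208.6560) = 1.0000. V = [p*·182.2696 + (1−p*)·57.0760]/1.17 = 102.2844. B = V − Δ·S = -129.5556.
(0,0): S=161.0000. Δ = (V_up−V_dn)/(S_up−S_dn) = (102.2844−24.3915)/(231.8400−144.9000) = 0.8959. V = [p*·102.2844 + (1−p*)·24.3915]/1.17 = 54.1350. B = V − Δ·S = -90.1113.
As a check, the time-0 holding Δ(0,0)·S0 + B(0,0) comes to 54.1350 — exactly V0.

(0,0): Delta=0.8959 Bond=-90.1113
(1,0): Delta=0.7294 Bond=-81.3048
(1,1): Delta=1.0000 Bond=-129.5556
V0=54.1350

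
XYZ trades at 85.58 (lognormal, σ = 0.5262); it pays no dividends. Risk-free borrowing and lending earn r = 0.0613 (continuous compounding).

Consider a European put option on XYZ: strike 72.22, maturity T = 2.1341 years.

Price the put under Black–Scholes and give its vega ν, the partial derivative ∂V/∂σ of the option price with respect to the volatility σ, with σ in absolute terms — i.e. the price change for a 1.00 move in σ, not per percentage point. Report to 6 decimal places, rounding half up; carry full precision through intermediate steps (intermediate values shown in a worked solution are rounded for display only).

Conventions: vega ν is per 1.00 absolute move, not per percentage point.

σ√T = 0.5262·√2.1341 = 0.768702
d₁ = (ln(S/K) + (r+σ²/2)T) / (σ√T) = (ln(85.58/72.22) + (0.0613+0.5262²/2)·2.1341) / 0.768702 = (0.169735 + 0.426272) / 0.768702 = 0.775341
d₂ = d₁ − σ√T = 0.775341 − 0.768702 = 0.006639
e^{−rT} = 0.877375
N(−d₁) = 0.219069,  N(−d₂) = 0.497352
Put price V = K·e^{−rT}·N(−d₂) − S·N(−d₁) = 31.514208 − 18.747929 = 12.766279
φ(d₁) = (1/√(2π))·e^{−d₁²/2} = 0.295373
ν = S·φ(d₁)·√T = 36.927577

price = 12.766279
ν = 36.927577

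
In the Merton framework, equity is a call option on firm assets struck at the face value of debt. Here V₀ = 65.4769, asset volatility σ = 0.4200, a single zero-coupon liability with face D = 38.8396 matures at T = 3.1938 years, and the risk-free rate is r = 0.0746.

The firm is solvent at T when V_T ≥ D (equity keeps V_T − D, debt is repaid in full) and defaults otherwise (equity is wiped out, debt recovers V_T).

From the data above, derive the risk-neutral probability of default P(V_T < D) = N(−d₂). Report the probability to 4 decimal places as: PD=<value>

Apply the equity-as-call identities (strike 38.8396, horizon 3.1938 years):
d₁ = [ln(V₀/D) + (r + σ²/2)T] / (σ√T)
   = [ln(65.4769/38.8396) + (0.0746 + 0.5·0.4200²)·3.1938] / (0.4200·√3.1938)
   = [0.522257 + 0.519951] / 0.750591 = 1.388517
d₂ = d₁ − σ√T = 1.388517 − 0.750591 = 0.637926
risk-neutral PD = N(−d₂) = N(-0.637926) = 0.261761

PD=0.2618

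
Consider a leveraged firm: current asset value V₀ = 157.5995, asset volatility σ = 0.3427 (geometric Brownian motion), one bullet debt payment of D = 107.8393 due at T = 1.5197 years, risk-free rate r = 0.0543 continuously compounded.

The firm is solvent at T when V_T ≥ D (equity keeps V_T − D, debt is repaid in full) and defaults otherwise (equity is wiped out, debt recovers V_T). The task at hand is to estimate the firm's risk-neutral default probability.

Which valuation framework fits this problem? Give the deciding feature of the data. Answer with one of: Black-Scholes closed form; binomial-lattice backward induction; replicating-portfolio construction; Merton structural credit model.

framework: Merton structural credit model

Key observation: with the firm-asset dynamics (V₀ = 157.5995) and a single zero-coupon liability of face 107.8393 given, debt value, spread, and default probability all derive from the option view of the balance sheet.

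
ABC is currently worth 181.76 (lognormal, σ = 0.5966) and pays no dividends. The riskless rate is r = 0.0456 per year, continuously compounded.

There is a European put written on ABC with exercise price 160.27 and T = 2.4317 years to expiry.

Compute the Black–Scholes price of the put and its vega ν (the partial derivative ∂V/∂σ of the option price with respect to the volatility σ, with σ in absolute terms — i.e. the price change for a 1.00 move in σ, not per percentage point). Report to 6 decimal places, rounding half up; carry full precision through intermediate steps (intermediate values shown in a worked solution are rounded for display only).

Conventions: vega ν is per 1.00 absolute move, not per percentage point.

price = 40.820600
ν = 87.280591

σ√T = 0.5966·√2.4317 = 0.930333
d₁ = (ln(S/K) + (r+σ²/2)T) / (σ√T) = (ln(181.76/160.27) + (0.0456+0.5966²/2)·2.4317) / 0.930333 = (0.125827 + 0.543645) / 0.930333 = 0.719605
d₂ = d₁ − σ√T = 0.719605 − 0.930333 = -0.210727
e^{−rT} = 0.895041
N(−d₁) = 0.235884,  N(−d₂) = 0.583450
Put price V = K·e^{−rT}·N(−d₂) − S·N(−d₁) = 83.694888 − 42.874288 = 40.820600
φ(d₁) = (1/√(2π))·e^{−d₁²/2} = 0.307939
ν = S·φ(d₁)·√T = 87.280591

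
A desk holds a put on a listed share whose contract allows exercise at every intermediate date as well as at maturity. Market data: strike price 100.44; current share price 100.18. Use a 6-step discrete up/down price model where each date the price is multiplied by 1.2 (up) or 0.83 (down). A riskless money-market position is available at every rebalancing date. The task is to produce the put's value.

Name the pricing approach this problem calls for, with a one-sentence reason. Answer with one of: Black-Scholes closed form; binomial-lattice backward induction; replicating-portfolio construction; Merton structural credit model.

Key observation: early exercise of the strike-100.44 put must be checked at each of the 6 dates (spot 100.18), which forces a node-by-node comparison of intrinsic and continuation value backward from expiry.

framework: binomial-lattice backward induction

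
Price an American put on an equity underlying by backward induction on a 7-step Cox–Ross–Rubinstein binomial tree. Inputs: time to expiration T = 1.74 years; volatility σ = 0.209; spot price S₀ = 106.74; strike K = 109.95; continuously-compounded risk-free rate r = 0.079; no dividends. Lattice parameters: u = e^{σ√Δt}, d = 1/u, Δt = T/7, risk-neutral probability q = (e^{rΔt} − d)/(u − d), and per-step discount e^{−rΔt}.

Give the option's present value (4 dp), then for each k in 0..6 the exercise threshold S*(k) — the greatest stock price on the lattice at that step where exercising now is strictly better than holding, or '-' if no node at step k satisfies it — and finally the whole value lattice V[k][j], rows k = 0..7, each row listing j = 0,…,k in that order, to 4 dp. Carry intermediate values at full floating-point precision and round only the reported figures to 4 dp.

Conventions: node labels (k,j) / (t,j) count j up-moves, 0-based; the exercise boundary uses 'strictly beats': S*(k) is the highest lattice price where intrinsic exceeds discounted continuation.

Δt=0.24857, u=1.10982, d=0.90104, q=0.56896, disc=e^(-rΔt)=0.98055
k=7 terminal: V=max(K-S,0) → 58.4805 46.5546 31.8654 13.7725 0.0000 0.0000 0.0000 0.0000
k=6: j=0 S=57.1220 intr=52.8280 cont=50.6899 V=52.8280[EX]; j=1 S=70.3577 intr=39.5923 cont=37.4543 V=39.5923[EX]; j=2 S=86.6601 intr=23.2899 cont=21.1518 V=23.2899[EX]; j=3 S=106.7400 intr=3.2100 cont=5.8211 V=5.8211[hold]; j=4 S=131.4725 intr=0.0000 cont=0.0000 V=0.0000[hold]; j=5 S=161.9358 intr=0.0000 cont=0.0000 V=0.0000[hold]; j=6 S=199.4577 intr=0.0000 cont=0.0000 V=0.0000[hold]  S*(6)=86.6601
k=5: j=0 S=63.3954 intr=46.5546 cont=44.4166 V=46.5546[EX]; j=1 S=78.0846 intr=31.8654 cont=29.7273 V=31.8654[EX]; j=2 S=96.1775 intr=13.7725 cont=13.0912 V=13.7725[EX]; j=3 S=118.4626 intr=0.0000 cont=2.4603 V=2.4603[hold]; j=4 S=145.9113 intr=0.0000 cont=0.0000 V=0.0000[hold]; j=5 S=179.7202 intr=0.0000 cont=0.0000 V=0.0000[hold]  S*(5)=96.1775
k=4: j=0 S=70.3577 intr=39.5923 cont=37.4543 V=39.5923[EX]; j=1 S=86.6601 intr=23.2899 cont=21.1518 V=23.2899[EX]; j=2 S=106.7400 intr=3.2100 cont=7.1937 V=7.1937[hold]; j=3 S=131.4725 intr=0.0000 cont=1.0399 V=1.0399[hold]; j=4 S=161.9358 intr=0.0000 cont=0.0000 V=0.0000[hold]  S*(4)=86.6601
k=3: j=0 S=78.0846 intr=31.8654 cont=29.7273 V=31.8654[EX]; j=1 S=96.1775 intr=13.7725 cont=13.8570 V=13.8570[hold]; j=2 S=118.4626 intr=0.0000 cont=3.6206 V=3.6206[hold]; j=3 S=145.9113 intr=0.0000 cont=0.4395 V=0.4395[hold]  S*(3)=78.0846
k=2: j=0 S=86.6601 intr=23.2899 cont=21.1989 V=23.2899[EX]; j=1 S=106.7400 intr=3.2100 cont=7.8767 V=7.8767[hold]; j=2 S=131.4725 intr=0.0000 cont=1.7755 V=1.7755[hold]  S*(2)=86.6601
k=1: j=0 S=96.1775 intr=13.7725 cont=14.2380 V=14.2380[hold]; j=1 S=118.4626 intr=0.0000 cont=4.3197 V=4.3197[hold]  S*(1)=-
k=0: j=0 S=106.7400 intr=3.2100 cont=8.4278 V=8.4278[hold]  S*(0)=-

price = 8.4278
boundary = - - 86.6601 78.0846 86.6601 96.1775 86.6601
tree:
8.4278
14.2380 4.3197
23.2899 7.8767 1.7755
31.8654 13.8570 3.6206 0.4395
39.5923 23.2899 7.1937 1.0399 0.0000
46.5546 31.8654 13.7725 2.4603 0.0000 0.0000
52.8280 39.5923 23.2899 5.8211 0.0000 0.0000 0.0000
58.4805 46.5546 31.8654 13.7725 0.0000 0.0000 0.0000 0.0000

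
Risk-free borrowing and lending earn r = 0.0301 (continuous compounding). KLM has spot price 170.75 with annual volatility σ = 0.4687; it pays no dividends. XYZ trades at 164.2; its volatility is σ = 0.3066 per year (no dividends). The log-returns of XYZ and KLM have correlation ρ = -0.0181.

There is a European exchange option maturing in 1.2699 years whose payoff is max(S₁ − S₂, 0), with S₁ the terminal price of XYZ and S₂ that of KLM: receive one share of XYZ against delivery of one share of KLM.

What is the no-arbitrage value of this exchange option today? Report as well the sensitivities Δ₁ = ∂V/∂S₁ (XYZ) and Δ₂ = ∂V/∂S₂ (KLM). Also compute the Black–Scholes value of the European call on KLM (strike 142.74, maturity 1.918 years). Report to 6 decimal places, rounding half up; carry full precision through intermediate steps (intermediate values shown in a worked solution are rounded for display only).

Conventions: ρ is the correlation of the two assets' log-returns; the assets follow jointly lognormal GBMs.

σ_eff = √(σ₁² + σ₂² − 2ρσ₁σ₂) = √(0.3066² + 0.4687² − 2·-0.0181·0.3066·0.4687) = 0.564699
d₁ = (ln(S₁/S₂) + (q₂ − q₁ + σ_eff²/2)T) / (σ_eff√T) = (ln(164.2/170.75) + (0.0 − 0.0 + 0.159443)·1.2699) / 0.636359 = 0.256712
d₂ = d₁ − σ_eff√T = 0.256712 − 0.636359 = -0.379647
N(d₁) = 0.601299,  N(d₂) = 0.352104
V = S₁·e^{−q₁T}·N(d₁) − S₂·e^{−q₂T}·N(d₂) = 98.733369 − 60.121728 = 38.611641
Δ₁ = e^{−q₁T}·N(d₁) = 0.601299;  Δ₂ = −e^{−q₂T}·N(d₂) = -0.352104
[vanilla: KLM call K=142.74]
σ√T = 0.4687·√1.918 = 0.649111
d₁ = (ln(S/K) + (r+σ²/2)T) / (σ√T) = (ln(170.75/142.74) + (0.0301+0.4687²/2)·1.918) / 0.649111 = (0.179176 + 0.268405) / 0.649111 = 0.689528
d₂ = d₁ − σ√T = 0.689528 − 0.649111 = 0.040416
e^{−rT} = 0.943903
N(d₁) = 0.754754,  N(d₂) = 0.516119
price = S·N(d₁) − K·e^{−rT}·N(d₂) = 128.874311 − 69.538170 = 59.336141

exchange price = 38.611641
Δ1 = 0.601299
Δ2 = -0.352104
price(KLM call K=142.74) = 59.336141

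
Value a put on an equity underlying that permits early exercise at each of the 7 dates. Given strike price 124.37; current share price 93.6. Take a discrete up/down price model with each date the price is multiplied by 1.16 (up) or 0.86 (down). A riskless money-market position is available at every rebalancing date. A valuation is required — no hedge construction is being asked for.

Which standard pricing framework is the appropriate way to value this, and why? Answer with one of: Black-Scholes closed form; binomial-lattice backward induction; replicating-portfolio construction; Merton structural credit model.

framework: binomial-lattice backward induction

Key observation: with exercise allowed before expiry on a discrete up/down model (7 steps from spot 93.6), the strike-124.37 put's value must be rolled back through the tree testing early exercise at each node.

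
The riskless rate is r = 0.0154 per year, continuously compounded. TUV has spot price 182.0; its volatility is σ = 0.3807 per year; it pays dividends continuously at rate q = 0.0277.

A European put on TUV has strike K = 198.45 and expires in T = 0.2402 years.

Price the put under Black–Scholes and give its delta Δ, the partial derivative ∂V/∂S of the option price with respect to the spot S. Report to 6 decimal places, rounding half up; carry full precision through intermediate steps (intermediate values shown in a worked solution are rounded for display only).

σ√T = 0.3807·√0.2402 = 0.186582
d₁ = (ln(S/K) + (r−q+σ²/2)T) / (σ√T) = (ln(182.0/198.45) + (0.0154−0.0277+0.3807²/2)·0.2402) / 0.186582 = (-0.086530 + 0.014452) / 0.186582 = -0.386311
d₂ = d₁ − σ√T = -0.386311 − 0.186582 = -0.572893
e^{−rT} = 0.996308
e^{−qT} = 0.993369
N(−d₁) = 0.650367,  N(−d₂) = 0.716641
Put price V = K·e^{−rT}·N(−d₂) − S·e^{−qT}·N(−d₁) = 141.692358 − 117.581797 = 24.110561
Δ = −e^{−qT}·N(−d₁) = -0.646054

price = 24.110561
Δ = -0.646054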